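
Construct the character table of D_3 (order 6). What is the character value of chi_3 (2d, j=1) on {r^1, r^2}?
Conjugacy classes: {e} of size 1, {r^1, r^2} of size 2, {s, sr, ..., sr^2} of size 3.
Character table:
  irrep \ class              {e} (size 1)  {r^1, r^2} (size 2)  {s, sr, ..., sr^2} (size 3)
  chi_1 (triv)               1             1                    1                          
  chi_2 (sign: r->1, s->-1)  1             1                    -1                         
  chi_3 (2d, j=1)            2             -1                   0                          

Spot check: chi_3 (2d, j=1) on {r^1, r^2} = -1.

D_3 has order 2*3 = 6 with 3 conjugacy classes, hence 3 irreducibles. Sum of squared dims 1 + 1 + 4 = 6 = |G|. Linear characters come from the abelianisation; the 2-dimensional irreps have character r^k -> 2*cos(2*pi*j*k/3), reflections -> 0.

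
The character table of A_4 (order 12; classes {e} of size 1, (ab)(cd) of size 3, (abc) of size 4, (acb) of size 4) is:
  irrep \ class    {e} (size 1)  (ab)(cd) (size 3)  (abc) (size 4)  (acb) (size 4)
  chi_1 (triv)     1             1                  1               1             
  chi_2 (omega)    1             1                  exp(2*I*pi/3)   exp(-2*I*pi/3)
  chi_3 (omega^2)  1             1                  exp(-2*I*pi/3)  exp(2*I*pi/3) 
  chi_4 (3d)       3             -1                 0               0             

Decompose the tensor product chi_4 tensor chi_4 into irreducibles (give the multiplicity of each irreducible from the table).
chi_4 tensor chi_4 = chi_1 + chi_2 + chi_3 + 2*chi_4 (all other irreducibles have multiplicity 0).

Why: The character of a tensor product is the pointwise product (chi_4 * chi_4)(C) = chi_4(C) * chi_4(C):
  {e}: (3)*(3), (ab)(cd): (-1)*(-1), (abc): (0)*(0), (acb): (0)*(0)
so (chi_4 * chi_4) takes values
  {e} -> 9, (ab)(cd) -> 1, (abc) -> 0, (acb) -> 0.
Now take the inner product of this character with each irreducible chi from the table, <chi_4*chi_4, chi> = (1/12) sum_C |C| (chi_4*chi_4)(C) conj(chi(C)):
  <chi_4*chi_4, chi_1> = (1/12)[1*(9)*conj(1) + 3*(1)*conj(1) + 4*(0)*conj(1) + 4*(0)*conj(1)]
      = (1/12)[(9) + (3) + (0) + (0)] = 12/12 = 1
  <chi_4*chi_4, chi_2> = (1/12)[1*(9)*conj(1) + 3*(1)*conj(1) + 4*(0)*conj(exp(2*I*pi/3)) + 4*(0)*conj(exp(-2*I*pi/3))]
      = (1/12)[(9) + (3) + (0) + (0)] = 12/12 = 1
  <chi_4*chi_4, chi_3> = (1/12)[1*(9)*conj(1) + 3*(1)*conj(1) + 4*(0)*conj(exp(-2*I*pi/3)) + 4*(0)*conj(exp(2*I*pi/3))]
      = (1/12)[(9) + (3) + (0) + (0)] = 12/12 = 1
  <chi_4*chi_4, chi_4> = (1/12)[1*(9)*conj(3) + 3*(1)*conj(-1) + 4*(0)*conj(0) + 4*(0)*conj(0)]
      = (1/12)[(27) + (-3) + (0) + (0)] = 24/12 = 2
(Exp terms are combined using exp(i*s)*conj(exp(i*t)) = exp(i*(s-t)), and sums of them are collapsed using the identity that for every m > 1 the m distinct m-th roots of unity sum to 0, e.g. 1 + exp(2*I*pi/3) + exp(-2*I*pi/3) = 0.)
Hence the multiplicities are chi_1: 1, chi_2: 1, chi_3: 1, chi_4: 2. Dimension check: dim(chi_4)*dim(chi_4) = 3*3 = 9 and sum (mult * dim) = 1*1 + 1*1 + 1*1 + 2*3 = 9.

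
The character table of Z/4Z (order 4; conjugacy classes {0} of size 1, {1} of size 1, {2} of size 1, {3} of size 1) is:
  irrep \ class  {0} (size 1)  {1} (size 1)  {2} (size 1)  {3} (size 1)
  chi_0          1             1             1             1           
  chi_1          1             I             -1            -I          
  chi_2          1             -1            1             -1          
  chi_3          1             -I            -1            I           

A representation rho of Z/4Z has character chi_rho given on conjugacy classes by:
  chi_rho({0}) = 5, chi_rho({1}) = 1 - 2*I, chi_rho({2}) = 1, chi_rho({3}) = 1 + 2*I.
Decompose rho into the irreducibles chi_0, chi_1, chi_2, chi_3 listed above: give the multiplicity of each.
Multiplicities: chi_0: 2, chi_1: 0, chi_2: 1, chi_3: 2.

Justification: Use <chi_rho, chi> = (1/|G|) sum_C |C| * chi_rho(C) * conj(chi(C)) with |G| = 4 for each irreducible chi in the table:
  <chi_rho, chi_0> = (1/4)[1*(5)*conj(1) + 1*(1 - 2*I)*conj(1) + 1*(1)*conj(1) + 1*(1 + 2*I)*conj(1)]
      = (1/4)[(5) + (1 - 2*I) + (1) + (1 + 2*I)] = 8/4 = 2
  <chi_rho, chi_1> = (1/4)[1*(5)*conj(1) + 1*(1 - 2*I)*conj(I) + 1*(1)*conj(-1) + 1*(1 + 2*I)*conj(-I)]
      = (1/4)[(5) + (-2 - I) + (-1) + (-2 + I)] = 0/4 = 0
  <chi_rho, chi_2> = (1/4)[1*(5)*conj(1) + 1*(1 - 2*I)*conj(-1) + 1*(1)*conj(1) + 1*(1 + 2*I)*conj(-1)]
      = (1/4)[(5) + (-1 + 2*I) + (1) + (-1 - 2*I)] = 4/4 = 1
  <chi_rho, chi_3> = (1/4)[1*(5)*conj(1) + 1*(1 - 2*I)*conj(-I) + 1*(1)*conj(-1) + 1*(1 + 2*I)*conj(I)]
      = (1/4)[(5) + (2 + I) + (-1) + (2 - I)] = 8/4 = 2
(Exp terms are combined using exp(i*s)*conj(exp(i*t)) = exp(i*(s-t)), and sums of them are collapsed using the identity that for every m > 1 the m distinct m-th roots of unity sum to 0, e.g. 1 + exp(2*I*pi/3) + exp(-2*I*pi/3) = 0.)
Dimension check: dim(rho) = sum (mult * dim) = 2*1 + 0*1 + 1*1 + 2*1 = 5 = chi_rho(e) = 5.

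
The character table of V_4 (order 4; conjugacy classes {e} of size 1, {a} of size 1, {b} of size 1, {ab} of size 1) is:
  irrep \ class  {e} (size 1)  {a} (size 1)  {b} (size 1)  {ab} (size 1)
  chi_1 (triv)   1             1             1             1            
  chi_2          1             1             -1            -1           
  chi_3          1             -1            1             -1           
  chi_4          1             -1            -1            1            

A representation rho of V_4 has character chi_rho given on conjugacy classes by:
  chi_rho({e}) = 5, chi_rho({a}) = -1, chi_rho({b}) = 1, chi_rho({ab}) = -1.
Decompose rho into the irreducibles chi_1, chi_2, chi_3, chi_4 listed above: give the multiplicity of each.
Multiplicities: chi_1: 1, chi_2: 1, chi_3: 2, chi_4: 1.

Why: Use <chi_rho, chi> = (1/|G|) sum_C |C| * chi_rho(C) * conj(chi(C)) with |G| = 4 for each irreducible chi in the table:
  <chi_rho, chi_1> = (1/4)[1*(5)*conj(1) + 1*(-1)*conj(1) + 1*(1)*conj(1) + 1*(-1)*conj(1)]
      = (1/4)[(5) + (-1) + (1) + (-1)] = 4/4 = 1
  <chi_rho, chi_2> = (1/4)[1*(5)*conj(1) + 1*(-1)*conj(1) + 1*(1)*conj(-1) + 1*(-1)*conj(-1)]
      = (1/4)[(5) + (-1) + (-1) + (1)] = 4/4 = 1
  <chi_rho, chi_3> = (1/4)[1*(5)*conj(1) + 1*(-1)*conj(-1) + 1*(1)*conj(1) + 1*(-1)*conj(-1)]
      = (1/4)[(5) + (1) + (1) + (1)] = 8/4 = 2
  <chi_rho, chi_4> = (1/4)[1*(5)*conj(1) + 1*(-1)*conj(-1) + 1*(1)*conj(-1) + 1*(-1)*conj(1)]
      = (1/4)[(5) + (1) + (-1) + (-1)] = 4/4 = 1
Dimension check: dim(rho) = sum (mult * dim) = 1*1 + 1*1 + 2*1 + 1*1 = 5 = chi_rho(e) = 5.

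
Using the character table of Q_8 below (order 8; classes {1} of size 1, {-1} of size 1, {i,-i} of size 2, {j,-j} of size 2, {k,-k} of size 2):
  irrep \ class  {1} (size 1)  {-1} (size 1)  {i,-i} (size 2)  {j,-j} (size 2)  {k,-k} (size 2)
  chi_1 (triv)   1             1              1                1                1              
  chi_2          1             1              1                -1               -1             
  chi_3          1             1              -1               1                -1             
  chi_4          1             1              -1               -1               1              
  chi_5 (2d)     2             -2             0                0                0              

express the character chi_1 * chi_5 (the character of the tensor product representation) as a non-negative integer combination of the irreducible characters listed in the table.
chi_1 tensor chi_5 = chi_5 (all other irreducibles have multiplicity 0).

Working: The character of a tensor product is the pointwise product (chi_1 * chi_5)(C) = chi_1(C) * chi_5(C):
  {1}: (1)*(2), {-1}: (1)*(-2), {i,-i}: (1)*(0), {j,-j}: (1)*(0), {k,-k}: (1)*(0)
so (chi_1 * chi_5) takes values
  {1} -> 2, {-1} -> -2, {i,-i} -> 0, {j,-j} -> 0, {k,-k} -> 0.
Now take the inner product of this character with each irreducible chi from the table, <chi_1*chi_5, chi> = (1/8) sum_C |C| (chi_1*chi_5)(C) conj(chi(C)):
  <chi_1*chi_5, chi_1> = (1/8)[1*(2)*conj(1) + 1*(-2)*conj(1) + 2*(0)*conj(1) + 2*(0)*conj(1) + 2*(0)*conj(1)]
      = (1/8)[(2) + (-2) + (0) + (0) + (0)] = 0/8 = 0
  <chi_1*chi_5, chi_2> = (1/8)[1*(2)*conj(1) + 1*(-2)*conj(1) + 2*(0)*conj(1) + 2*(0)*conj(-1) + 2*(0)*conj(-1)]
      = (1/8)[(2) + (-2) + (0) + (0) + (0)] = 0/8 = 0
  <chi_1*chi_5, chi_3> = (1/8)[1*(2)*conj(1) + 1*(-2)*conj(1) + 2*(0)*conj(-1) + 2*(0)*conj(1) + 2*(0)*conj(-1)]
      = (1/8)[(2) + (-2) + (0) + (0) + (0)] = 0/8 = 0
  <chi_1*chi_5, chi_4> = (1/8)[1*(2)*conj(1) + 1*(-2)*conj(1) + 2*(0)*conj(-1) + 2*(0)*conj(-1) + 2*(0)*conj(1)]
      = (1/8)[(2) + (-2) + (0) + (0) + (0)] = 0/8 = 0
  <chi_1*chi_5, chi_5> = (1/8)[1*(2)*conj(2) + 1*(-2)*conj(-2) + 2*(0)*conj(0) + 2*(0)*conj(0) + 2*(0)*conj(0)]
      = (1/8)[(4) + (4) + (0) + (0) + (0)] = 8/8 = 1
Hence the multiplicities are chi_5: 1. Dimension check: dim(chi_1)*dim(chi_5) = 1*2 = 2 and sum (mult * dim) = 1*2 = 2.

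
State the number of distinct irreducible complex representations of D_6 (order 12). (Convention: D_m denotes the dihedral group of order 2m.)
6

Proof sketch: The number of irreducible complex representations of a finite group equals its number of conjugacy classes. D_6 has 6 conjugacy classes (n/2 + 3 for n even), so D_6 (order 12) has exactly 6 irreducible complex representations.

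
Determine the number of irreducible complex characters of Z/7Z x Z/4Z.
28

Why: The number of irreducible complex representations of a finite group equals its number of conjugacy classes. Z/7Z x Z/4Z is abelian of order 28, so every element is its own conjugacy class: 28 classes, so Z/7Z x Z/4Z (order 28) has exactly 28 irreducible complex representations.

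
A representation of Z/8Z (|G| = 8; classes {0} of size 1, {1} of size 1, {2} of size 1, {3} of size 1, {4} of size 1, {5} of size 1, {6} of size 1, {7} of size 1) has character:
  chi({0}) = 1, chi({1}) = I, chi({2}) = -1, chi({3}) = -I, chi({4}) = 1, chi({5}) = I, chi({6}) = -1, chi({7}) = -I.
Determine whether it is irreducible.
Irreducible: <chi, chi> = 1.

Solution. <chi, chi> = (1/|G|) sum_C |C| * |chi(C)|^2 = (1/8)[1*|1|^2 + 1*|I|^2 + 1*|-1|^2 + 1*|-I|^2 + 1*|1|^2 + 1*|I|^2 + 1*|-1|^2 + 1*|-I|^2]
  = (1/8)[(1) + (1) + (1) + (1) + (1) + (1) + (1) + (1)] = 8/8 = 1.
(Exp terms are combined using exp(i*s)*conj(exp(i*t)) = exp(i*(s-t)), and sums of them are collapsed using the identity that for every m > 1 the m distinct m-th roots of unity sum to 0, e.g. 1 + exp(2*I*pi/3) + exp(-2*I*pi/3) = 0.)
A character is irreducible iff <chi, chi> = 1, so this representation is irreducible.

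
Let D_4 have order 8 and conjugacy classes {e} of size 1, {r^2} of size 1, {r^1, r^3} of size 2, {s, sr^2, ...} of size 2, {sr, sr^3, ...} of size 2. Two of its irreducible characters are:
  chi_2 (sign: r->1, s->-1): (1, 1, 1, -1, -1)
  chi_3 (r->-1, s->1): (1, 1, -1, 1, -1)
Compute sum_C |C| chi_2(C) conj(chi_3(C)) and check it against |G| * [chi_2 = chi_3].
Sum = 0; so <chi_2, chi_3> = 0 (distinct irreducibles are orthogonal).

Working: Compute term by term over conjugacy classes (|C| * chi_2(C) * conj(chi_3(C))):
  1*(1)*conj(1) + 1*(1)*conj(1) + 2*(1)*conj(-1) + 2*(-1)*conj(1) + 2*(-1)*conj(-1)
  = (1) + (1) + (-2) + (-2) + (2)
  = 0.
Dividing by |G| = 8 gives 0/8 = 0, matching the row-orthogonality relation <chi_2, chi_3> = [chi_2 = chi_3].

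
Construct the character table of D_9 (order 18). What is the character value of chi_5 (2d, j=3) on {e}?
Conjugacy classes: {e} of size 1, {r^1, r^8} of size 2, {r^2, r^7} of size 2, {r^3, r^6} of size 2, {r^4, r^5} of size 2, {s, sr, ..., sr^8} of size 9.
Character table:
  irrep \ class              {e} (size 1)  {r^1, r^8} (size 2)  {r^2, r^7} (size 2)  {r^3, r^6} (size 2)  {r^4, r^5} (size 2)  {s, sr, ..., sr^8} (size 9)
  chi_1 (triv)               1             1                    1                    1                    1                    1                          
  chi_2 (sign: r->1, s->-1)  1             1                    1                    1                    1                    -1                         
  chi_3 (2d, j=1)            2             2*cos(2*pi/9)        2*cos(4*pi/9)        -1                   -2*cos(pi/9)         0                          
  chi_4 (2d, j=2)            2             2*cos(4*pi/9)        -2*cos(pi/9)         -1                   2*cos(2*pi/9)        0                          
  chi_5 (2d, j=3)            2             -1                   -1                   2                    -1                   0                          
  chi_6 (2d, j=4)            2             -2*cos(pi/9)         2*cos(2*pi/9)        -1                   2*cos(4*pi/9)        0                          

Spot check: chi_5 (2d, j=3) on {e} = 2.

Derivation: D_9 has order 2*9 = 18 with 6 conjugacy classes, hence 6 irreducibles. Sum of squared dims 1 + 1 + 4 + 4 + 4 + 4 = 18 = |G|. Linear characters come from the abelianisation; the 2-dimensional irreps have character r^k -> 2*cos(2*pi*j*k/9), reflections -> 0.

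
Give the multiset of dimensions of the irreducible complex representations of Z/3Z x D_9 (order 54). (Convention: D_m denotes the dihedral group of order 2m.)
Dimensions: 1, 1, 1, 1, 1, 1, 2, 2, 2, 2, 2, 2, 2, 2, 2, 2, 2, 2

Working: There are 18 irreducibles (= number of conjugacy classes). Their dimensions d_i satisfy sum d_i^2 = |G| = 54: 1 + 1 + 1 + 1 + 1 + 1 + 4 + 4 + 4 + 4 + 4 + 4 + 4 + 4 + 4 + 4 + 4 + 4 = 54. (For the product with Z/3Z: each of the 3 1-dim characters of Z/3Z tensors with each irrep of D_9, giving 3 copies of each D_9-dimension.)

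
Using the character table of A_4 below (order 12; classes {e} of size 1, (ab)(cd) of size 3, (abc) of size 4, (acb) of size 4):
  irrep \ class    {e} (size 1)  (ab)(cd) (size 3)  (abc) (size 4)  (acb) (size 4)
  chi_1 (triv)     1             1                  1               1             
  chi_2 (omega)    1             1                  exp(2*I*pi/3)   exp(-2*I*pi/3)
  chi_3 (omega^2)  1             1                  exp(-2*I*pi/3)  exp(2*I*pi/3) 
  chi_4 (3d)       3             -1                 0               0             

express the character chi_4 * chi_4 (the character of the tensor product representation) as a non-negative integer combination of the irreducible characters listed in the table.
chi_4 tensor chi_4 = chi_1 + chi_2 + chi_3 + 2*chi_4 (all other irreducibles have multiplicity 0).

Argument: The character of a tensor product is the pointwise product (chi_4 * chi_4)(C) = chi_4(C) * chi_4(C):
  {e}: (3)*(3), (ab)(cd): (-1)*(-1), (abc): (0)*(0), (acb): (0)*(0)
so (chi_4 * chi_4) takes values
  {e} -> 9, (ab)(cd) -> 1, (abc) -> 0, (acb) -> 0.
Now take the inner product of this character with each irreducible chi from the table, <chi_4*chi_4, chi> = (1/12) sum_C |C| (chi_4*chi_4)(C) conj(chi(C)):
  <chi_4*chi_4, chi_1> = (1/12)[1*(9)*conj(1) + 3*(1)*conj(1) + 4*(0)*conj(1) + 4*(0)*conj(1)]
      = (1/12)[(9) + (3) + (0) + (0)] = 12/12 = 1
  <chi_4*chi_4, chi_2> = (1/12)[1*(9)*conj(1) + 3*(1)*conj(1) + 4*(0)*conj(exp(2*I*pi/3)) + 4*(0)*conj(exp(-2*I*pi/3))]
      = (1/12)[(9) + (3) + (0) + (0)] = 12/12 = 1
  <chi_4*chi_4, chi_3> = (1/12)[1*(9)*conj(1) + 3*(1)*conj(1) + 4*(0)*conj(exp(-2*I*pi/3)) + 4*(0)*conj(exp(2*I*pi/3))]
      = (1/12)[(9) + (3) + (0) + (0)] = 12/12 = 1
  <chi_4*chi_4, chi_4> = (1/12)[1*(9)*conj(3) + 3*(1)*conj(-1) + 4*(0)*conj(0) + 4*(0)*conj(0)]
      = (1/12)[(27) + (-3) + (0) + (0)] = 24/12 = 2
(Exp terms are combined using exp(i*s)*conj(exp(i*t)) = exp(i*(s-t)), and sums of them are collapsed using the identity that for every m > 1 the m distinct m-th roots of unity sum to 0, e.g. 1 + exp(2*I*pi/3) + exp(-2*I*pi/3) = 0.)
Hence the multiplicities are chi_1: 1, chi_2: 1, chi_3: 1, chi_4: 2. Dimension check: dim(chi_4)*dim(chi_4) = 3*3 = 9 and sum (mult * dim) = 1*1 + 1*1 + 1*1 + 2*3 = 9.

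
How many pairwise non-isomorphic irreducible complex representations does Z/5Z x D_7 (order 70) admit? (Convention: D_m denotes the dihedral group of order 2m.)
25

The number of irreducible complex representations of a finite group equals its number of conjugacy classes. For a direct product, #classes(G x H) = #classes(G) * #classes(H). Z/5Z has 5 classes (abelian), D_7 has 5 classes, so 5 * 5 = 25, so Z/5Z x D_7 (order 70) has exactly 25 irreducible complex representations.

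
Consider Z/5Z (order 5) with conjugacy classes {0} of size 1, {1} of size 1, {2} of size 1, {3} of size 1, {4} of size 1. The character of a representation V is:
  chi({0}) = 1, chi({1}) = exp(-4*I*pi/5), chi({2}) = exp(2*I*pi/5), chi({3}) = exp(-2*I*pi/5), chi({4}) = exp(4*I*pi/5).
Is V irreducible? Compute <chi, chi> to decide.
Irreducible: <chi, chi> = 1.

Explanation: <chi, chi> = (1/|G|) sum_C |C| * |chi(C)|^2 = (1/5)[1*|1|^2 + 1*|exp(-4*I*pi/5)|^2 + 1*|exp(2*I*pi/5)|^2 + 1*|exp(-2*I*pi/5)|^2 + 1*|exp(4*I*pi/5)|^2]
  = (1/5)[(1) + (1) + (1) + (1) + (1)] = 5/5 = 1.
(Exp terms are combined using exp(i*s)*conj(exp(i*t)) = exp(i*(s-t)), and sums of them are collapsed using the identity that for every m > 1 the m distinct m-th roots of unity sum to 0, e.g. 1 + exp(2*I*pi/3) + exp(-2*I*pi/3) = 0.)
A character is irreducible iff <chi, chi> = 1, so this representation is irreducible.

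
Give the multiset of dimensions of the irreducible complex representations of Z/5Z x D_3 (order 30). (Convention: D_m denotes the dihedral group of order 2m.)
Dimensions: 1, 1, 1, 1, 1, 1, 1, 1, 1, 1, 2, 2, 2, 2, 2

Derivation: There are 15 irreducibles (= number of conjugacy classes). Their dimensions d_i satisfy sum d_i^2 = |G| = 30: 1 + 1 + 1 + 1 + 1 + 1 + 1 + 1 + 1 + 1 + 4 + 4 + 4 + 4 + 4 = 30. (For the product with Z/5Z: each of the 5 1-dim characters of Z/5Z tensors with each irrep of D_3, giving 5 copies of each D_3-dimension.)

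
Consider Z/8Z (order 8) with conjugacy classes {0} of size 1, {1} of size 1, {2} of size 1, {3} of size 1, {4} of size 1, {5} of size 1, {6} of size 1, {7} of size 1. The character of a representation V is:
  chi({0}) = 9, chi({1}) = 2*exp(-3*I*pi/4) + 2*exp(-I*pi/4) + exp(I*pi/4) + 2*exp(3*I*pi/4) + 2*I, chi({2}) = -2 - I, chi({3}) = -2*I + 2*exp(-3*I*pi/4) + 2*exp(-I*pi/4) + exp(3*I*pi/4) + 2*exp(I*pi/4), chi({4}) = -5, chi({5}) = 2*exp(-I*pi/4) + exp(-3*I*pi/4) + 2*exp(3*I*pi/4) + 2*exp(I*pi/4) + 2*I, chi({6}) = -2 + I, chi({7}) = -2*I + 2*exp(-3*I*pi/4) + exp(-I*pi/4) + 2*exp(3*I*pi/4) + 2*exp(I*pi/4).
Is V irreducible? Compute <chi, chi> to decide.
Not irreducible (reducible): <chi, chi> = 17 > 1.

Details: <chi, chi> = (1/|G|) sum_C |C| * |chi(C)|^2 = (1/8)[1*|9|^2 + 1*|2*exp(-3*I*pi/4) + 2*exp(-I*pi/4) + exp(I*pi/4) + 2*exp(3*I*pi/4) + 2*I|^2 + 1*|-2 - I|^2 + 1*|-2*I + 2*exp(-3*I*pi/4) + 2*exp(-I*pi/4) + exp(3*I*pi/4) + 2*exp(I*pi/4)|^2 + 1*|-5|^2 + 1*|2*exp(-I*pi/4) + exp(-3*I*pi/4) + 2*exp(3*I*pi/4) + 2*exp(I*pi/4) + 2*I|^2 + 1*|-2 + I|^2 + 1*|-2*I + 2*exp(-3*I*pi/4) + exp(-I*pi/4) + 2*exp(3*I*pi/4) + 2*exp(I*pi/4)|^2]
  = (1/8)[(81) + (5 - 2*exp(I*pi/4) + 2*exp(3*I*pi/4)) + (5) + (5 + 2*exp(-I*pi/4) - 2*exp(-3*I*pi/4)) + (25) + (5 + 2*exp(-I*pi/4) - 2*exp(-3*I*pi/4)) + (5) + (5 - 2*exp(I*pi/4) + 2*exp(3*I*pi/4))] = 136/8 = 17.
(Exp terms are combined using exp(i*s)*conj(exp(i*t)) = exp(i*(s-t)), and sums of them are collapsed using the identity that for every m > 1 the m distinct m-th roots of unity sum to 0, e.g. 1 + exp(2*I*pi/3) + exp(-2*I*pi/3) = 0.)
A character is irreducible iff <chi, chi> = 1, so this representation is reducible.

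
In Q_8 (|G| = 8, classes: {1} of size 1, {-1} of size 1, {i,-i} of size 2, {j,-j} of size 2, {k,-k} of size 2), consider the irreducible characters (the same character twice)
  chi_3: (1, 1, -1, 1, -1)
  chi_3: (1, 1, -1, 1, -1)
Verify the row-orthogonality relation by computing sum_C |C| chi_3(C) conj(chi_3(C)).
Sum = 8 = |G| = 8; so <chi_3, chi_3> = 1 (norm-1 confirms irreducibility).

Reasoning: Compute term by term over conjugacy classes (|C| * chi_3(C) * conj(chi_3(C))):
  1*(1)*conj(1) + 1*(1)*conj(1) + 2*(-1)*conj(-1) + 2*(1)*conj(1) + 2*(-1)*conj(-1)
  = (1) + (1) + (2) + (2) + (2)
  = 8.
Dividing by |G| = 8 gives 8/8 = 1, matching the row-orthogonality relation <chi_3, chi_3> = [chi_3 = chi_3].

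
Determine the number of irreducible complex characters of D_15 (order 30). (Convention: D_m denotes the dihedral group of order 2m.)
9

The number of irreducible complex representations of a finite group equals its number of conjugacy classes. D_15 has 9 conjugacy classes ((n+3)/2 for n odd), so D_15 (order 30) has exactly 9 irreducible complex representations.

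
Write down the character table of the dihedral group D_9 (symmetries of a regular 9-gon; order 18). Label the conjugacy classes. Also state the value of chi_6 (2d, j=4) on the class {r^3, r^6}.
Conjugacy classes: {e} of size 1, {r^1, r^8} of size 2, {r^2, r^7} of size 2, {r^3, r^6} of size 2, {r^4, r^5} of size 2, {s, sr, ..., sr^8} of size 9.
Character table:
  irrep \ class              {e} (size 1)  {r^1, r^8} (size 2)  {r^2, r^7} (size 2)  {r^3, r^6} (size 2)  {r^4, r^5} (size 2)  {s, sr, ..., sr^8} (size 9)
  chi_1 (triv)               1             1                    1                    1                    1                    1                          
  chi_2 (sign: r->1, s->-1)  1             1                    1                    1                    1                    -1                         
  chi_3 (2d, j=1)            2             2*cos(2*pi/9)        2*cos(4*pi/9)        -1                   -2*cos(pi/9)         0                          
  chi_4 (2d, j=2)            2             2*cos(4*pi/9)        -2*cos(pi/9)         -1                   2*cos(2*pi/9)        0                          
  chi_5 (2d, j=3)            2             -1                   -1                   2                    -1                   0                          
  chi_6 (2d, j=4)            2             -2*cos(pi/9)         2*cos(2*pi/9)        -1                   2*cos(4*pi/9)        0                          

Spot check: chi_6 (2d, j=4) on {r^3, r^6} = -1.

Proof sketch: D_9 has order 2*9 = 18 with 6 conjugacy classes, hence 6 irreducibles. Sum of squared dims 1 + 1 + 4 + 4 + 4 + 4 = 18 = |G|. Linear characters come from the abelianisation; the 2-dimensional irreps have character r^k -> 2*cos(2*pi*j*k/9), reflections -> 0.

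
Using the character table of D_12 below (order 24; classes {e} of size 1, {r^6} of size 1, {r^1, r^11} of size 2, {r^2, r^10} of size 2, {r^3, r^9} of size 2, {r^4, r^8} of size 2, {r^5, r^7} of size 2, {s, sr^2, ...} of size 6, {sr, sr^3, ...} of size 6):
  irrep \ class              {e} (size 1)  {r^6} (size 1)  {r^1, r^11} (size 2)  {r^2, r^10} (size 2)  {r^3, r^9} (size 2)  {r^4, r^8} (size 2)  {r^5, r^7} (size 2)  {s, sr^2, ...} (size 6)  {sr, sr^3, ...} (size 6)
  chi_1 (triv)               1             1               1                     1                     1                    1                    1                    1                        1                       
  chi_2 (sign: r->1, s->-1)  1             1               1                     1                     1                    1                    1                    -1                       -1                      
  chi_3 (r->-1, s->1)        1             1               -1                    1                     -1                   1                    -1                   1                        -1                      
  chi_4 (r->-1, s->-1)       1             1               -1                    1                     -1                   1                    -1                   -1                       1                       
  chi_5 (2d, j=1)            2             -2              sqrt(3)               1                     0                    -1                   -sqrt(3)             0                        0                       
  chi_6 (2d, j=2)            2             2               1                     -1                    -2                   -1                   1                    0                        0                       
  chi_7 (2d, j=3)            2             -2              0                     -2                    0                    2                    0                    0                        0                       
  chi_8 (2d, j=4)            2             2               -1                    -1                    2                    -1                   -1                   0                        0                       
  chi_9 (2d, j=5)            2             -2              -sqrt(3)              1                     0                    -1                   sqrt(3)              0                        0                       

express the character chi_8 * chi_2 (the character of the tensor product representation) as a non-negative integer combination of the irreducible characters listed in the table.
chi_8 tensor chi_2 = chi_8 (all other irreducibles have multiplicity 0).

Derivation: The character of a tensor product is the pointwise product (chi_8 * chi_2)(C) = chi_8(C) * chi_2(C):
  {e}: (2)*(1), {r^6}: (2)*(1), {r^1, r^11}: (-1)*(1), {r^2, r^10}: (-1)*(1), {r^3, r^9}: (2)*(1), {r^4, r^8}: (-1)*(1), {r^5, r^7}: (-1)*(1), {s, sr^2, ...}: (0)*(-1), {sr, sr^3, ...}: (0)*(-1)
so (chi_8 * chi_2) takes values
  {e} -> 2, {r^6} -> 2, {r^1, r^11} -> -1, {r^2, r^10} -> -1, {r^3, r^9} -> 2, {r^4, r^8} -> -1, {r^5, r^7} -> -1, {s, sr^2, ...} -> 0, {sr, sr^3, ...} -> 0.
Now take the inner product of this character with each irreducible chi from the table, <chi_8*chi_2, chi> = (1/24) sum_C |C| (chi_8*chi_2)(C) conj(chi(C)):
  <chi_8*chi_2, chi_1> = (1/24)[1*(2)*conj(1) + 1*(2)*conj(1) + 2*(-1)*conj(1) + 2*(-1)*conj(1) + 2*(2)*conj(1) + 2*(-1)*conj(1) + 2*(-1)*conj(1) + 6*(0)*conj(1) + 6*(0)*conj(1)]
      = (1/24)[(2) + (2) + (-2) + (-2) + (4) + (-2) + (-2) + (0) + (0)] = 0/24 = 0
  <chi_8*chi_2, chi_2> = (1/24)[1*(2)*conj(1) + 1*(2)*conj(1) + 2*(-1)*conj(1) + 2*(-1)*conj(1) + 2*(2)*conj(1) + 2*(-1)*conj(1) + 2*(-1)*conj(1) + 6*(0)*conj(-1) + 6*(0)*conj(-1)]
      = (1/24)[(2) + (2) + (-2) + (-2) + (4) + (-2) + (-2) + (0) + (0)] = 0/24 = 0
  <chi_8*chi_2, chi_3> = (1/24)[1*(2)*conj(1) + 1*(2)*conj(1) + 2*(-1)*conj(-1) + 2*(-1)*conj(1) + 2*(2)*conj(-1) + 2*(-1)*conj(1) + 2*(-1)*conj(-1) + 6*(0)*conj(1) + 6*(0)*conj(-1)]
      = (1/24)[(2) + (2) + (2) + (-2) + (-4) + (-2) + (2) + (0) + (0)] = 0/24 = 0
  <chi_8*chi_2, chi_4> = (1/24)[1*(2)*conj(1) + 1*(2)*conj(1) + 2*(-1)*conj(-1) + 2*(-1)*conj(1) + 2*(2)*conj(-1) + 2*(-1)*conj(1) + 2*(-1)*conj(-1) + 6*(0)*conj(-1) + 6*(0)*conj(1)]
      = (1/24)[(2) + (2) + (2) + (-2) + (-4) + (-2) + (2) + (0) + (0)] = 0/24 = 0
  <chi_8*chi_2, chi_5> = (1/24)[1*(2)*conj(2) + 1*(2)*conj(-2) + 2*(-1)*conj(sqrt(3)) + 2*(-1)*conj(1) + 2*(2)*conj(0) + 2*(-1)*conj(-1) + 2*(-1)*conj(-sqrt(3)) + 6*(0)*conj(0) + 6*(0)*conj(0)]
      = (1/24)[(4) + (-4) + (-2*sqrt(3)) + (-2) + (0) + (2) + (2*sqrt(3)) + (0) + (0)] = 0/24 = 0
  <chi_8*chi_2, chi_6> = (1/24)[1*(2)*conj(2) + 1*(2)*conj(2) + 2*(-1)*conj(1) + 2*(-1)*conj(-1) + 2*(2)*conj(-2) + 2*(-1)*conj(-1) + 2*(-1)*conj(1) + 6*(0)*conj(0) + 6*(0)*conj(0)]
      = (1/24)[(4) + (4) + (-2) + (2) + (-8) + (2) + (-2) + (0) + (0)] = 0/24 = 0
  <chi_8*chi_2, chi_7> = (1/24)[1*(2)*conj(2) + 1*(2)*conj(-2) + 2*(-1)*conj(0) + 2*(-1)*conj(-2) + 2*(2)*conj(0) + 2*(-1)*conj(2) + 2*(-1)*conj(0) + 6*(0)*conj(0) + 6*(0)*conj(0)]
      = (1/24)[(4) + (-4) + (0) + (4) + (0) + (-4) + (0) + (0) + (0)] = 0/24 = 0
  <chi_8*chi_2, chi_8> = (1/24)[1*(2)*conj(2) + 1*(2)*conj(2) + 2*(-1)*conj(-1) + 2*(-1)*conj(-1) + 2*(2)*conj(2) + 2*(-1)*conj(-1) + 2*(-1)*conj(-1) + 6*(0)*conj(0) + 6*(0)*conj(0)]
      = (1/24)[(4) + (4) + (2) + (2) + (8) + (2) + (2) + (0) + (0)] = 24/24 = 1
  <chi_8*chi_2, chi_9> = (1/24)[1*(2)*conj(2) + 1*(2)*conj(-2) + 2*(-1)*conj(-sqrt(3)) + 2*(-1)*conj(1) + 2*(2)*conj(0) + 2*(-1)*conj(-1) + 2*(-1)*conj(sqrt(3)) + 6*(0)*conj(0) + 6*(0)*conj(0)]
      = (1/24)[(4) + (-4) + (2*sqrt(3)) + (-2) + (0) + (2) + (-2*sqrt(3)) + (0) + (0)] = 0/24 = 0
Hence the multiplicities are chi_8: 1. Dimension check: dim(chi_8)*dim(chi_2) = 2*1 = 2 and sum (mult * dim) = 1*2 = 2.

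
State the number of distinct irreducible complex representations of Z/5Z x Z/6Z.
30

The number of irreducible complex representations of a finite group equals its number of conjugacy classes. Z/5Z x Z/6Z is abelian of order 30, so every element is its own conjugacy class: 30 classes, so Z/5Z x Z/6Z (order 30) has exactly 30 irreducible complex representations.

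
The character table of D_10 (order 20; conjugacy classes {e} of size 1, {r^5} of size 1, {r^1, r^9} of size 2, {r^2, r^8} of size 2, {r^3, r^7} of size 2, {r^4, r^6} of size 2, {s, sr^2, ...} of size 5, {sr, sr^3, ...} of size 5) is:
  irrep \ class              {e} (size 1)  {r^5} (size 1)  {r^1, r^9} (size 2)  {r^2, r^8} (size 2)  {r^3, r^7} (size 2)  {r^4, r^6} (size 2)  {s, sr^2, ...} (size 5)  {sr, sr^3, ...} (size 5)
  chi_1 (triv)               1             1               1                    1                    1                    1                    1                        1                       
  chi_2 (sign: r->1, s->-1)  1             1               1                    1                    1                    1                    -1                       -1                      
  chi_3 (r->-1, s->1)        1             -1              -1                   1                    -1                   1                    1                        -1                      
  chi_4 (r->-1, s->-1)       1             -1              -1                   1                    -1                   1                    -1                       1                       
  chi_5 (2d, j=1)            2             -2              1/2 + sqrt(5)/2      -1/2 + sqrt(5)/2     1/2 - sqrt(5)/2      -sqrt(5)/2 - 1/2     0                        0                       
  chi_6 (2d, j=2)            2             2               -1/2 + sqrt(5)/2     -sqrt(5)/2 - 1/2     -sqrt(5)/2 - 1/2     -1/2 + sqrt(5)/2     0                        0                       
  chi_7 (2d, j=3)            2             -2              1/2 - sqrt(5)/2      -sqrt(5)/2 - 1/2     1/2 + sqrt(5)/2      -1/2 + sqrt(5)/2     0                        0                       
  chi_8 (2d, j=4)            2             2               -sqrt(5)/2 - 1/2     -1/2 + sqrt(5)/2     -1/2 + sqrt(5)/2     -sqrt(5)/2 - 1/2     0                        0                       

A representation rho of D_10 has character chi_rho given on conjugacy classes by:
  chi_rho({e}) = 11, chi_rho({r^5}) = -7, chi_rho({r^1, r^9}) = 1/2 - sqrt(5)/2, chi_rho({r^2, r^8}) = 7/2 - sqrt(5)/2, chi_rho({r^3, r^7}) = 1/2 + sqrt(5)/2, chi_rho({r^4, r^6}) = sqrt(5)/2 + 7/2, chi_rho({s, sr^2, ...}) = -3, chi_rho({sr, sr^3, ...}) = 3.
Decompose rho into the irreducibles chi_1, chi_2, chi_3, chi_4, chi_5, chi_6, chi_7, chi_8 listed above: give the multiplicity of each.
Multiplicities: chi_1: 1, chi_2: 1, chi_3: 0, chi_4: 3, chi_5: 1, chi_6: 0, chi_7: 2, chi_8: 0.

Justification: Use <chi_rho, chi> = (1/|G|) sum_C |C| * chi_rho(C) * conj(chi(C)) with |G| = 20 for each irreducible chi in the table:
  <chi_rho, chi_1> = (1/20)[1*(11)*conj(1) + 1*(-7)*conj(1) + 2*(1/2 - sqrt(5)/2)*conj(1) + 2*(7/2 - sqrt(5)/2)*conj(1) + 2*(1/2 + sqrt(5)/2)*conj(1) + 2*(sqrt(5)/2 + 7/2)*conj(1) + 5*(-3)*conj(1) + 5*(3)*conj(1)]
      = (1/20)[(11) + (-7) + (1 - sqrt(5)) + (7 - sqrt(5)) + (1 + sqrt(5)) + (sqrt(5) + 7) + (-15) + (15)] = 20/20 = 1
  <chi_rho, chi_2> = (1/20)[1*(11)*conj(1) + 1*(-7)*conj(1) + 2*(1/2 - sqrt(5)/2)*conj(1) + 2*(7/2 - sqrt(5)/2)*conj(1) + 2*(1/2 + sqrt(5)/2)*conj(1) + 2*(sqrt(5)/2 + 7/2)*conj(1) + 5*(-3)*conj(-1) + 5*(3)*conj(-1)]
      = (1/20)[(11) + (-7) + (1 - sqrt(5)) + (7 - sqrt(5)) + (1 + sqrt(5)) + (sqrt(5) + 7) + (15) + (-15)] = 20/20 = 1
  <chi_rho, chi_3> = (1/20)[1*(11)*conj(1) + 1*(-7)*conj(-1) + 2*(1/2 - sqrt(5)/2)*conj(-1) + 2*(7/2 - sqrt(5)/2)*conj(1) + 2*(1/2 + sqrt(5)/2)*conj(-1) + 2*(sqrt(5)/2 + 7/2)*conj(1) + 5*(-3)*conj(1) + 5*(3)*conj(-1)]
      = (1/20)[(11) + (7) + (-1 + sqrt(5)) + (7 - sqrt(5)) + (-sqrt(5) - 1) + (sqrt(5) + 7) + (-15) + (-15)] = 0/20 = 0
  <chi_rho, chi_4> = (1/20)[1*(11)*conj(1) + 1*(-7)*conj(-1) + 2*(1/2 - sqrt(5)/2)*conj(-1) + 2*(7/2 - sqrt(5)/2)*conj(1) + 2*(1/2 + sqrt(5)/2)*conj(-1) + 2*(sqrt(5)/2 + 7/2)*conj(1) + 5*(-3)*conj(-1) + 5*(3)*conj(1)]
      = (1/20)[(11) + (7) + (-1 + sqrt(5)) + (7 - sqrt(5)) + (-sqrt(5) - 1) + (sqrt(5) + 7) + (15) + (15)] = 60/20 = 3
  <chi_rho, chi_5> = (1/20)[1*(11)*conj(2) + 1*(-7)*conj(-2) + 2*(1/2 - sqrt(5)/2)*conj(1/2 + sqrt(5)/2) + 2*(7/2 - sqrt(5)/2)*conj(-1/2 + sqrt(5)/2) + 2*(1/2 + sqrt(5)/2)*conj(1/2 - sqrt(5)/2) + 2*(sqrt(5)/2 + 7/2)*conj(-sqrt(5)/2 - 1/2) + 5*(-3)*conj(0) + 5*(3)*conj(0)]
      = (1/20)[(22) + (14) + (-2) + (-6 + 4*sqrt(5)) + (-2) + (-4*sqrt(5) - 6) + (0) + (0)] = 20/20 = 1
  <chi_rho, chi_6> = (1/20)[1*(11)*conj(2) + 1*(-7)*conj(2) + 2*(1/2 - sqrt(5)/2)*conj(-1/2 + sqrt(5)/2) + 2*(7/2 - sqrt(5)/2)*conj(-sqrt(5)/2 - 1/2) + 2*(1/2 + sqrt(5)/2)*conj(-sqrt(5)/2 - 1/2) + 2*(sqrt(5)/2 + 7/2)*conj(-1/2 + sqrt(5)/2) + 5*(-3)*conj(0) + 5*(3)*conj(0)]
      = (1/20)[(22) + (-14) + (-3 + sqrt(5)) + (-3*sqrt(5) - 1) + (-3 - sqrt(5)) + (-1 + 3*sqrt(5)) + (0) + (0)] = 0/20 = 0
  <chi_rho, chi_7> = (1/20)[1*(11)*conj(2) + 1*(-7)*conj(-2) + 2*(1/2 - sqrt(5)/2)*conj(1/2 - sqrt(5)/2) + 2*(7/2 - sqrt(5)/2)*conj(-sqrt(5)/2 - 1/2) + 2*(1/2 + sqrt(5)/2)*conj(1/2 + sqrt(5)/2) + 2*(sqrt(5)/2 + 7/2)*conj(-1/2 + sqrt(5)/2) + 5*(-3)*conj(0) + 5*(3)*conj(0)]
      = (1/20)[(22) + (14) + (3 - sqrt(5)) + (-3*sqrt(5) - 1) + (sqrt(5) + 3) + (-1 + 3*sqrt(5)) + (0) + (0)] = 40/20 = 2
  <chi_rho, chi_8> = (1/20)[1*(11)*conj(2) + 1*(-7)*conj(2) + 2*(1/2 - sqrt(5)/2)*conj(-sqrt(5)/2 - 1/2) + 2*(7/2 - sqrt(5)/2)*conj(-1/2 + sqrt(5)/2) + 2*(1/2 + sqrt(5)/2)*conj(-1/2 + sqrt(5)/2) + 2*(sqrt(5)/2 + 7/2)*conj(-sqrt(5)/2 - 1/2) + 5*(-3)*conj(0) + 5*(3)*conj(0)]
      = (1/20)[(22) + (-14) + (2) + (-6 + 4*sqrt(5)) + (2) + (-4*sqrt(5) - 6) + (0) + (0)] = 0/20 = 0
Dimension check: dim(rho) = sum (mult * dim) = 1*1 + 1*1 + 0*1 + 3*1 + 1*2 + 0*2 + 2*2 + 0*2 = 11 = chi_rho(e) = 11.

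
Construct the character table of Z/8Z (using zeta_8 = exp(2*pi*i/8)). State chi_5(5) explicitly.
Character table of Z/8Z (irreps indexed chi_0,...,chi_7 with chi_k(m) = zeta_8^(k*m), zeta_8 = exp(2*pi*i/8)):
  irrep \ class  {0} (size 1)  {1} (size 1)    {2} (size 1)  {3} (size 1)    {4} (size 1)  {5} (size 1)    {6} (size 1)  {7} (size 1)  
  chi_0          1             1               1             1               1             1               1             1             
  chi_1          1             exp(I*pi/4)     I             exp(3*I*pi/4)   -1            exp(-3*I*pi/4)  -I            exp(-I*pi/4)  
  chi_2          1             I               -1            -I              1             I               -1            -I            
  chi_3          1             exp(3*I*pi/4)   -I            exp(I*pi/4)     -1            exp(-I*pi/4)    I             exp(-3*I*pi/4)
  chi_4          1             -1              1             -1              1             -1              1             -1            
  chi_5          1             exp(-3*I*pi/4)  I             exp(-I*pi/4)    -1            exp(I*pi/4)     -I            exp(3*I*pi/4) 
  chi_6          1             -I              -1            I               1             -I              -1            I             
  chi_7          1             exp(-I*pi/4)    -I            exp(-3*I*pi/4)  -1            exp(3*I*pi/4)   I             exp(I*pi/4)   

Spot check: chi_5(5) = zeta_8^(5*5) = zeta_8^25 = exp(I*pi/4).

Reasoning: Z/8Z is abelian, so all 8 irreducible complex representations are 1-dimensional. They are given by chi_k(m) = zeta_8^(k*m) for k = 0,...,7. Row orthogonality: sum_m chi_k(m) conj(chi_l(m)) = 8 * [k = l].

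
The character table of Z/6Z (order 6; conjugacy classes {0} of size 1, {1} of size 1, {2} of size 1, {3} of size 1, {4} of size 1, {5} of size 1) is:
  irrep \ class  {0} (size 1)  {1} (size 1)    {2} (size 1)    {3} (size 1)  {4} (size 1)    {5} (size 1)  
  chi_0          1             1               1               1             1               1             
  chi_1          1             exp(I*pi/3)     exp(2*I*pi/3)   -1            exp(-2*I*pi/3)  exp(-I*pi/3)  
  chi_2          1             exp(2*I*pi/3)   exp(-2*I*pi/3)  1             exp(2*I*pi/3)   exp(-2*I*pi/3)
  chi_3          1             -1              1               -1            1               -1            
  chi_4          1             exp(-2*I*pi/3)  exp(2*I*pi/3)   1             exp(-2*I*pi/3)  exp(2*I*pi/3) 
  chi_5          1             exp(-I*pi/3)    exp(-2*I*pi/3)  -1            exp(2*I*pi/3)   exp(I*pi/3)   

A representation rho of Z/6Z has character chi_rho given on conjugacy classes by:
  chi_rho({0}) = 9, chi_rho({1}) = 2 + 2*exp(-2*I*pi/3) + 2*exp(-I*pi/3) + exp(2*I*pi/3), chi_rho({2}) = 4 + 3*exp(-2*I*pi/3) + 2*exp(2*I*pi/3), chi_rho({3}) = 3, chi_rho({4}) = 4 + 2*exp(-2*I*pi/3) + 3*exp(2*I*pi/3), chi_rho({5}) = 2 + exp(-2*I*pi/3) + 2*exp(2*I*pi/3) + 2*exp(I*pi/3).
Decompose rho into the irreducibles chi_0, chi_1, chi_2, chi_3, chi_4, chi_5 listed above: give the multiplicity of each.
Multiplicities: chi_0: 3, chi_1: 0, chi_2: 1, chi_3: 1, chi_4: 2, chi_5: 2.

Solution. Use <chi_rho, chi> = (1/|G|) sum_C |C| * chi_rho(C) * conj(chi(C)) with |G| = 6 for each irreducible chi in the table:
  <chi_rho, chi_0> = (1/6)[1*(9)*conj(1) + 1*(2 + 2*exp(-2*I*pi/3) + 2*exp(-I*pi/3) + exp(2*I*pi/3))*conj(1) + 1*(4 + 3*exp(-2*I*pi/3) + 2*exp(2*I*pi/3))*conj(1) + 1*(3)*conj(1) + 1*(4 + 2*exp(-2*I*pi/3) + 3*exp(2*I*pi/3))*conj(1) + 1*(2 + exp(-2*I*pi/3) + 2*exp(2*I*pi/3) + 2*exp(I*pi/3))*conj(1)]
      = (1/6)[(9) + (2 + 2*exp(-2*I*pi/3) + 2*exp(-I*pi/3) + exp(2*I*pi/3)) + (4 + 3*exp(-2*I*pi/3) + 2*exp(2*I*pi/3)) + (3) + (4 + 2*exp(-2*I*pi/3) + 3*exp(2*I*pi/3)) + (2 + exp(-2*I*pi/3) + 2*exp(2*I*pi/3) + 2*exp(I*pi/3))] = 18/6 = 3
  <chi_rho, chi_1> = (1/6)[1*(9)*conj(1) + 1*(2 + 2*exp(-2*I*pi/3) + 2*exp(-I*pi/3) + exp(2*I*pi/3))*conj(exp(I*pi/3)) + 1*(4 + 3*exp(-2*I*pi/3) + 2*exp(2*I*pi/3))*conj(exp(2*I*pi/3)) + 1*(3)*conj(-1) + 1*(4 + 2*exp(-2*I*pi/3) + 3*exp(2*I*pi/3))*conj(exp(-2*I*pi/3)) + 1*(2 + exp(-2*I*pi/3) + 2*exp(2*I*pi/3) + 2*exp(I*pi/3))*conj(exp(-I*pi/3))]
      = (1/6)[(9) + (-2 + 2*exp(-2*I*pi/3) + 2*exp(-I*pi/3) + exp(I*pi/3)) + (2 + 4*exp(-2*I*pi/3) + 3*exp(2*I*pi/3)) + (-3) + (2 + 3*exp(-2*I*pi/3) + 4*exp(2*I*pi/3)) + (-2 + exp(-I*pi/3) + 2*exp(2*I*pi/3) + 2*exp(I*pi/3))] = 0/6 = 0
  <chi_rho, chi_2> = (1/6)[1*(9)*conj(1) + 1*(2 + 2*exp(-2*I*pi/3) + 2*exp(-I*pi/3) + exp(2*I*pi/3))*conj(exp(2*I*pi/3)) + 1*(4 + 3*exp(-2*I*pi/3) + 2*exp(2*I*pi/3))*conj(exp(-2*I*pi/3)) + 1*(3)*conj(1) + 1*(4 + 2*exp(-2*I*pi/3) + 3*exp(2*I*pi/3))*conj(exp(2*I*pi/3)) + 1*(2 + exp(-2*I*pi/3) + 2*exp(2*I*pi/3) + 2*exp(I*pi/3))*conj(exp(-2*I*pi/3))]
      = (1/6)[(9) + (-3) + (3 + 2*exp(-2*I*pi/3) + 4*exp(2*I*pi/3)) + (3) + (3 + 4*exp(-2*I*pi/3) + 2*exp(2*I*pi/3)) + (-3)] = 6/6 = 1
  <chi_rho, chi_3> = (1/6)[1*(9)*conj(1) + 1*(2 + 2*exp(-2*I*pi/3) + 2*exp(-I*pi/3) + exp(2*I*pi/3))*conj(-1) + 1*(4 + 3*exp(-2*I*pi/3) + 2*exp(2*I*pi/3))*conj(1) + 1*(3)*conj(-1) + 1*(4 + 2*exp(-2*I*pi/3) + 3*exp(2*I*pi/3))*conj(1) + 1*(2 + exp(-2*I*pi/3) + 2*exp(2*I*pi/3) + 2*exp(I*pi/3))*conj(-1)]
      = (1/6)[(9) + (-2 - exp(2*I*pi/3) - 2*exp(-I*pi/3) - 2*exp(-2*I*pi/3)) + (4 + 3*exp(-2*I*pi/3) + 2*exp(2*I*pi/3)) + (-3) + (4 + 2*exp(-2*I*pi/3) + 3*exp(2*I*pi/3)) + (-2 - 2*exp(I*pi/3) - 2*exp(2*I*pi/3) - exp(-2*I*pi/3))] = 6/6 = 1
  <chi_rho, chi_4> = (1/6)[1*(9)*conj(1) + 1*(2 + 2*exp(-2*I*pi/3) + 2*exp(-I*pi/3) + exp(2*I*pi/3))*conj(exp(-2*I*pi/3)) + 1*(4 + 3*exp(-2*I*pi/3) + 2*exp(2*I*pi/3))*conj(exp(2*I*pi/3)) + 1*(3)*conj(1) + 1*(4 + 2*exp(-2*I*pi/3) + 3*exp(2*I*pi/3))*conj(exp(-2*I*pi/3)) + 1*(2 + exp(-2*I*pi/3) + 2*exp(2*I*pi/3) + 2*exp(I*pi/3))*conj(exp(2*I*pi/3))]
      = (1/6)[(9) + (2 + exp(-2*I*pi/3) + 2*exp(2*I*pi/3) + 2*exp(I*pi/3)) + (2 + 4*exp(-2*I*pi/3) + 3*exp(2*I*pi/3)) + (3) + (2 + 3*exp(-2*I*pi/3) + 4*exp(2*I*pi/3)) + (2 + 2*exp(-2*I*pi/3) + 2*exp(-I*pi/3) + exp(2*I*pi/3))] = 12/6 = 2
  <chi_rho, chi_5> = (1/6)[1*(9)*conj(1) + 1*(2 + 2*exp(-2*I*pi/3) + 2*exp(-I*pi/3) + exp(2*I*pi/3))*conj(exp(-I*pi/3)) + 1*(4 + 3*exp(-2*I*pi/3) + 2*exp(2*I*pi/3))*conj(exp(-2*I*pi/3)) + 1*(3)*conj(-1) + 1*(4 + 2*exp(-2*I*pi/3) + 3*exp(2*I*pi/3))*conj(exp(2*I*pi/3)) + 1*(2 + exp(-2*I*pi/3) + 2*exp(2*I*pi/3) + 2*exp(I*pi/3))*conj(exp(I*pi/3))]
      = (1/6)[(9) + (3) + (3 + 2*exp(-2*I*pi/3) + 4*exp(2*I*pi/3)) + (-3) + (3 + 4*exp(-2*I*pi/3) + 2*exp(2*I*pi/3)) + (3)] = 12/6 = 2
(Exp terms are combined using exp(i*s)*conj(exp(i*t)) = exp(i*(s-t)), and sums of them are collapsed using the identity that for every m > 1 the m distinct m-th roots of unity sum to 0, e.g. 1 + exp(2*I*pi/3) + exp(-2*I*pi/3) = 0.)
Dimension check: dim(rho) = sum (mult * dim) = 3*1 + 0*1 + 1*1 + 1*1 + 2*1 + 2*1 = 9 = chi_rho(e) = 9.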